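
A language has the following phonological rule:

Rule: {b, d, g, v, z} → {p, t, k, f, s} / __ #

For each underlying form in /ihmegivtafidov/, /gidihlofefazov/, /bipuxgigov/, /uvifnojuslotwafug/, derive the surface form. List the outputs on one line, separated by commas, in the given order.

ihmegivtafidof, gidihlofefazof, bipuxgigof, uvifnojuslotwafuk

/ihmegivtafidov/: /v/ is a voiced obstruent in word-final position, so it devoices to [f]. → [ihmegivtafidof].
/gidihlofefazov/: /v/ is a voiced obstruent in word-final position, so it devoices to [f]. → [gidihlofefazof].
/bipuxgigov/: /v/ is a voiced obstruent in word-final position, so it devoices to [f]. → [bipuxgigof].
/uvifnojuslotwafug/: /g/ is a voiced obstruent in word-final position, so it devoices to [k]. → [uvifnojuslotwafuk].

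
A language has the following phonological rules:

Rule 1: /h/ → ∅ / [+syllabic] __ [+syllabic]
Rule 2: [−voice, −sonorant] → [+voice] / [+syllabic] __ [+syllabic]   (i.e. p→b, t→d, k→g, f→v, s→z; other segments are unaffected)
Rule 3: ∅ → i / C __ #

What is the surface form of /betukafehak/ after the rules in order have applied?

Rule 1 (intervocalic h-deletion): /h/ occurs between vowels /e/ and /a/, so it deletes. /betukafehak/ → betukafeak.
Rule 2 (intervocalic voicing): /t/ is a voiceless obstruent between vowels /e/ and /u/, so it voices to [d]. /k/ is a voiceless obstruent between vowels /u/ and /a/, so it voices to [g]. /f/ is a voiceless obstruent between vowels /a/ and /e/, so it voices to [v]. /betukafeak/ → bedugaveak.
Rule 3 (final i-epenthesis): the form ends in the consonant /k/, so [i] is inserted word-finally. /bedugaveak/ → bedugaveaki.

bedugaveaki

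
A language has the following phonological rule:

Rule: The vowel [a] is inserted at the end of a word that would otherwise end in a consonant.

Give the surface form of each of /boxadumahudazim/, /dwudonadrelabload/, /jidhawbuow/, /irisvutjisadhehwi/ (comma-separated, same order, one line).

boxadumahudazima, dwudonadrelabloada, jidhawbuowa, irisvutjisadhehwi

/boxadumahudazim/: the form ends in the consonant /m/, so [a] is inserted word-finally. → [boxadumahudazima].
/dwudonadrelabload/: the form ends in the consonant /d/, so [a] is inserted word-finally. → [dwudonadrelabloada].
/jidhawbuow/: the form ends in the consonant /w/, so [a] is inserted word-finally. → [jidhawbuowa].
/irisvutjisadhehwi/: the rule's environment is not met; surfaces unchanged as [irisvutjisadhehwi].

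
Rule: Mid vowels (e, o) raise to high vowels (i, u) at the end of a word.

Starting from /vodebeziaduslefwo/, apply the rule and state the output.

/o/ is a mid vowel in word-final position, so it raises to [u].
Surface form: [vodebeziaduslefwu].

vodebeziaduslefwu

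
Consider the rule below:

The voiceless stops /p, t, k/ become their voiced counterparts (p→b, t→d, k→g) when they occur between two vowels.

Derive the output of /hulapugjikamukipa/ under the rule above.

/p/ is a voiceless stop between vowels /a/ and /u/, so it voices to [b].
/k/ is a voiceless stop between vowels /i/ and /a/, so it voices to [g].
/k/ is a voiceless stop between vowels /u/ and /i/, so it voices to [g].
/p/ is a voiceless stop between vowels /i/ and /a/, so it voices to [b].
Surface form: [hulabugjigamugiba].

hulabugjigamugiba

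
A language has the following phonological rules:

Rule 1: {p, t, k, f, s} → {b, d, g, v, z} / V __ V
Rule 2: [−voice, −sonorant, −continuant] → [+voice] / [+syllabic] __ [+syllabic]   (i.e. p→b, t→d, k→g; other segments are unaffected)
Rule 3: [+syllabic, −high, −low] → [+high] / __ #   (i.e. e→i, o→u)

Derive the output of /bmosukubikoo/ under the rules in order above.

bmozugubigou

Rule 1 (intervocalic voicing): /s/ is a voiceless obstruent between vowels /o/ and /u/, so it voices to [z]. /k/ is a voiceless obstruent between vowels /u/ and /u/, so it voices to [g]. /k/ is a voiceless obstruent between vowels /i/ and /o/, so it voices to [g]. /bmosukubikoo/ → bmozugubigoo.
Rule 2 (intervocalic voicing): no segment meets the environment; /bmozugubigoo/ is unchanged.
Rule 3 (final vowel raising): /o/ is a mid vowel in word-final position, so it raises to [u]. /bmozugubigoo/ → bmozugubigou.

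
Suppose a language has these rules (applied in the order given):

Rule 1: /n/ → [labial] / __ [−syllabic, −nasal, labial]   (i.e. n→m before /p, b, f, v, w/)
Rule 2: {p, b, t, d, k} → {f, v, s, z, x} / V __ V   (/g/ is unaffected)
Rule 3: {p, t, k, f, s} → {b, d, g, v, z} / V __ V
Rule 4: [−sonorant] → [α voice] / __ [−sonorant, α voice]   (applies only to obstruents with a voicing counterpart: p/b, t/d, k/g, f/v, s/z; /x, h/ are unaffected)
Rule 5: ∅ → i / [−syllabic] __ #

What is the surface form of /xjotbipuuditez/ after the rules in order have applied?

Rule 1 (nasal place assimilation): no segment meets the environment; /xjotbipuuditez/ is unchanged.
Rule 2 (intervocalic spirantization): /p/ is a stop between vowels /i/ and /u/, so it spirantizes to the fricative [f]. /d/ is a stop between vowels /u/ and /i/, so it spirantizes to the fricative [z]. /t/ is a stop between vowels /i/ and /e/, so it spirantizes to the fricative [s]. /xjotbipuuditez/ → xjotbifuuzisez.
Rule 3 (intervocalic voicing): /f/ is a voiceless obstruent between vowels /i/ and /u/, so it voices to [v]. /s/ is a voiceless obstruent between vowels /i/ and /e/, so it voices to [z]. /xjotbifuuzisez/ → xjotbivuuzizez.
Rule 4 (regressive voicing assimilation): /t/ precedes the voiced obstruent /b/, so it voices to [d] by assimilation. /xjotbivuuzizez/ → xjodbivuuzizez.
Rule 5 (final i-epenthesis): the form ends in the consonant /z/, so [i] is inserted word-finally. /xjodbivuuzizez/ → xjodbivuuzizezi.

xjodbivuuzizezi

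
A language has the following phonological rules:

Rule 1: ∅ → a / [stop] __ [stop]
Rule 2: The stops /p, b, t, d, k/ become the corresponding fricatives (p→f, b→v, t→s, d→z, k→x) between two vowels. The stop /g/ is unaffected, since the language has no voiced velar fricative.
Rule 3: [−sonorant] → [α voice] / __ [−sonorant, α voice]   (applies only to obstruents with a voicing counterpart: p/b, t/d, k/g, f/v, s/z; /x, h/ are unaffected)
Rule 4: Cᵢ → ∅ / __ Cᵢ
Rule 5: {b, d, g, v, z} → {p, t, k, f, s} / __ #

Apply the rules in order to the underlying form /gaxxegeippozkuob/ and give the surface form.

Rule 1 (stop-cluster a-epenthesis): /p/ and /p/ form a stop–stop cluster, so [a] is inserted between them. /gaxxegeippozkuob/ → gaxxegeipapozkuob.
Rule 2 (intervocalic spirantization): /p/ is a stop between vowels /i/ and /a/, so it spirantizes to the fricative [f]. /p/ is a stop between vowels /a/ and /o/, so it spirantizes to the fricative [f]. /gaxxegeipapozkuob/ → gaxxegeifafozkuob.
Rule 3 (regressive voicing assimilation): /z/ precedes the voiceless obstruent /k/, so it devoices to [s] by assimilation. /gaxxegeifafozkuob/ → gaxxegeifafoskuob.
Rule 4 (degemination): /xx/ is a geminate; the first /x/ deletes. /gaxxegeifafoskuob/ → gaxegeifafoskuob.
Rule 5 (final devoicing): /b/ is a voiced obstruent in word-final position, so it devoices to [p]. /gaxegeifafoskuob/ → gaxegeifafoskuop.

gaxegeifafoskuop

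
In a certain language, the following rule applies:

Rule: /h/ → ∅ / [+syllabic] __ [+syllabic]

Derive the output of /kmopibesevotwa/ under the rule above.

kmopibesevotwa

No segment of /kmopibesevotwa/ meets the structural description of the rule, so the form surfaces unchanged.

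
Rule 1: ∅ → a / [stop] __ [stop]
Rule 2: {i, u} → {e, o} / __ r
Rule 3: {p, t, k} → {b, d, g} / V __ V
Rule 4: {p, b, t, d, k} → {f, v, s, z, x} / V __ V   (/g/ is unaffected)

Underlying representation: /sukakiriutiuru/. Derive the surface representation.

Rule 1 (stop-cluster a-epenthesis): no segment meets the environment; /sukakiriutiuru/ is unchanged.
Rule 2 (pre-rhotic lowering): /i/ is a high vowel immediately before /r/, so it lowers to [e]. /u/ is a high vowel immediately before /r/, so it lowers to [o]. /sukakiriutiuru/ → sukakeriutioru.
Rule 3 (intervocalic voicing): /k/ is a voiceless stop between vowels /u/ and /a/, so it voices to [g]. /k/ is a voiceless stop between vowels /a/ and /e/, so it voices to [g]. /t/ is a voiceless stop between vowels /u/ and /i/, so it voices to [d]. /sukakeriutioru/ → sugageriudioru.
Rule 4 (intervocalic spirantization): /d/ is a stop between vowels /u/ and /i/, so it spirantizes to the fricative [z]. /sugageriudioru/ → sugageriuzioru.

sugageriuzioru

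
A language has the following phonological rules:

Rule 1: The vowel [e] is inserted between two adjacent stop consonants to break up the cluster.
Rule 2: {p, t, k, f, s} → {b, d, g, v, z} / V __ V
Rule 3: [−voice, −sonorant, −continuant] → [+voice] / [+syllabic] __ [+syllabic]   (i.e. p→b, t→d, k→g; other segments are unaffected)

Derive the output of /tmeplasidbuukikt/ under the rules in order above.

Rule 1 (stop-cluster e-epenthesis): /d/ and /b/ form a stop–stop cluster, so [e] is inserted between them. /k/ and /t/ form a stop–stop cluster, so [e] is inserted between them. /tmeplasidbuukikt/ → tmeplasidebuukiket.
Rule 2 (intervocalic voicing): /s/ is a voiceless obstruent between vowels /a/ and /i/, so it voices to [z]. /k/ is a voiceless obstruent between vowels /u/ and /i/, so it voices to [g]. /k/ is a voiceless obstruent between vowels /i/ and /e/, so it voices to [g]. /tmeplasidebuukiket/ → tmeplazidebuugiget.
Rule 3 (intervocalic voicing): no segment meets the environment; /tmeplazidebuugiget/ is unchanged.

tmeplazidebuugiget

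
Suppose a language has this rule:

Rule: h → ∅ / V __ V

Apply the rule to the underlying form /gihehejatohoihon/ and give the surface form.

/h/ occurs between vowels /i/ and /e/, so it deletes.
/h/ occurs between vowels /e/ and /e/, so it deletes.
/h/ occurs between vowels /o/ and /o/, so it deletes.
/h/ occurs between vowels /i/ and /o/, so it deletes.
Surface form: [gieejatooion].

gieejatooion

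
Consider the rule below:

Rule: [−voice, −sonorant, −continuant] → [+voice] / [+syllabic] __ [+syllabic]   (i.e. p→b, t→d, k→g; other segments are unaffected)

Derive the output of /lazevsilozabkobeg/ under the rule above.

lazevsilozabkobeg

No segment of /lazevsilozabkobeg/ meets the structural description of the rule, so the form surfaces unchanged.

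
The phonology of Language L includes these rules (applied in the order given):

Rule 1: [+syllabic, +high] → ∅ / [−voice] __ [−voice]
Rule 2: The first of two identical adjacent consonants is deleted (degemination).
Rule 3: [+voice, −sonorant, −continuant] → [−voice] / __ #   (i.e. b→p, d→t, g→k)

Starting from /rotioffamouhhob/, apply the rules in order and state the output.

rotiofamouhop

Rule 1 (high vowel syncope): no segment meets the environment; /rotioffamouhhob/ is unchanged.
Rule 2 (degemination): /ff/ is a geminate; the first /f/ deletes. /hh/ is a geminate; the first /h/ deletes. /rotioffamouhhob/ → rotiofamouhob.
Rule 3 (final devoicing): /b/ is a voiced stop in word-final position, so it devoices to [p]. /rotiofamouhob/ → rotiofamouhop.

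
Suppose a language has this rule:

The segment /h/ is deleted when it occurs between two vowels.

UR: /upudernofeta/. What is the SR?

No segment of /upudernofeta/ meets the structural description of the rule, so the form surfaces unchanged.

upudernofeta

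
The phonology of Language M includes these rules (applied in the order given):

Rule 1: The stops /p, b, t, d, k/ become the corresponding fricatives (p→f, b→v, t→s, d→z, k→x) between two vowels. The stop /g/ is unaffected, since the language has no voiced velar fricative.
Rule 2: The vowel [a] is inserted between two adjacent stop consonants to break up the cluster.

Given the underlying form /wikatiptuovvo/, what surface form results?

wixasipatuovvo

Rule 1 (intervocalic spirantization): /k/ is a stop between vowels /i/ and /a/, so it spirantizes to the fricative [x]. /t/ is a stop between vowels /a/ and /i/, so it spirantizes to the fricative [s]. /wikatiptuovvo/ → wixasiptuovvo.
Rule 2 (stop-cluster a-epenthesis): /p/ and /t/ form a stop–stop cluster, so [a] is inserted between them. /wixasiptuovvo/ → wixasipatuovvo.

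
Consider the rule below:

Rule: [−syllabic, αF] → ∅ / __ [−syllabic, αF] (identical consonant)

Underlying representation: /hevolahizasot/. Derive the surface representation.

No segment of /hevolahizasot/ meets the structural description of the rule, so the form surfaces unchanged.

hevolahizasot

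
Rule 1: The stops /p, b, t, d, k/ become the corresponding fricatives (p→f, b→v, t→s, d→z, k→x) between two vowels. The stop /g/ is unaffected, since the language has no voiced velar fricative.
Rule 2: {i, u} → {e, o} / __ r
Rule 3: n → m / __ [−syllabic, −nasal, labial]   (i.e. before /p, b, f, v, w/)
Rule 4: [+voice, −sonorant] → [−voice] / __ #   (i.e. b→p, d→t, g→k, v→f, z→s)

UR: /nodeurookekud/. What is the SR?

nozeorooxexut

Rule 1 (intervocalic spirantization): /d/ is a stop between vowels /o/ and /e/, so it spirantizes to the fricative [z]. /k/ is a stop between vowels /o/ and /e/, so it spirantizes to the fricative [x]. /k/ is a stop between vowels /e/ and /u/, so it spirantizes to the fricative [x]. /nodeurookekud/ → nozeurooxexud.
Rule 2 (pre-rhotic lowering): /u/ is a high vowel immediately before /r/, so it lowers to [o]. /nozeurooxexud/ → nozeorooxexud.
Rule 3 (nasal place assimilation): no segment meets the environment; /nozeorooxexud/ is unchanged.
Rule 4 (final devoicing): /d/ is a voiced obstruent in word-final position, so it devoices to [t]. /nozeorooxexud/ → nozeorooxexut.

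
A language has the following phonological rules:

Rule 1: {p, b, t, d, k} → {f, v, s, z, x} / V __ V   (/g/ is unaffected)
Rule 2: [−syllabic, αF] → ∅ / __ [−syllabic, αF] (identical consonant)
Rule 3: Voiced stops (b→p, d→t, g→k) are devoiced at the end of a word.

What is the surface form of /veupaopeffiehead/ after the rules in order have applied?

Rule 1 (intervocalic spirantization): /p/ is a stop between vowels /u/ and /a/, so it spirantizes to the fricative [f]. /p/ is a stop between vowels /o/ and /e/, so it spirantizes to the fricative [f]. /veupaopeffiehead/ → veufaofeffiehead.
Rule 2 (degemination): /ff/ is a geminate; the first /f/ deletes. /veufaofeffiehead/ → veufaofefiehead.
Rule 3 (final devoicing): /d/ is a voiced stop in word-final position, so it devoices to [t]. /veufaofefiehead/ → veufaofefieheat.

veufaofefieheat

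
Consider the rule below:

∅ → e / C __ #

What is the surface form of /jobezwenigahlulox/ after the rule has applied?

jobezwenigahluloxe

the form ends in the consonant /x/, so [e] is inserted word-finally.
Surface form: [jobezwenigahluloxe].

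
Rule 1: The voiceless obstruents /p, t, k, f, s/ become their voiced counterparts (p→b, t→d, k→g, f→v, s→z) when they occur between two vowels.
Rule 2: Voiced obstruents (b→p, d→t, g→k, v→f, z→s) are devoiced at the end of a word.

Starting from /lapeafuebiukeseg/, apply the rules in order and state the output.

labeavuebiugezek

Rule 1 (intervocalic voicing): /p/ is a voiceless obstruent between vowels /a/ and /e/, so it voices to [b]. /f/ is a voiceless obstruent between vowels /a/ and /u/, so it voices to [v]. /k/ is a voiceless obstruent between vowels /u/ and /e/, so it voices to [g]. /s/ is a voiceless obstruent between vowels /e/ and /e/, so it voices to [z]. /lapeafuebiukeseg/ → labeavuebiugezeg.
Rule 2 (final devoicing): /g/ is a voiced obstruent in word-final position, so it devoices to [k]. /labeavuebiugezeg/ → labeavuebiugezek.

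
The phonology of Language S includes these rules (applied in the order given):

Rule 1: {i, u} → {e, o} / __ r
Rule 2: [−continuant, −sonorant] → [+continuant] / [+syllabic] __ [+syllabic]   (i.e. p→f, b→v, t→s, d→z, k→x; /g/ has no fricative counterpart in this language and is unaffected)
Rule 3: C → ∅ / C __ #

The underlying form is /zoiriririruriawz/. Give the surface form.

zoererereroriaw

Rule 1 (pre-rhotic lowering): /i/ is a high vowel immediately before /r/, so it lowers to [e]. /i/ is a high vowel immediately before /r/, so it lowers to [e]. /i/ is a high vowel immediately before /r/, so it lowers to [e]. /i/ is a high vowel immediately before /r/, so it lowers to [e]. /u/ is a high vowel immediately before /r/, so it lowers to [o]. /zoiriririruriawz/ → zoererereroriawz.
Rule 2 (intervocalic spirantization): no segment meets the environment; /zoererereroriawz/ is unchanged.
Rule 3 (final cluster simplification): /z/ is the second consonant of a word-final cluster /wz/, so it deletes. /zoererereroriawz/ → zoererereroriaw.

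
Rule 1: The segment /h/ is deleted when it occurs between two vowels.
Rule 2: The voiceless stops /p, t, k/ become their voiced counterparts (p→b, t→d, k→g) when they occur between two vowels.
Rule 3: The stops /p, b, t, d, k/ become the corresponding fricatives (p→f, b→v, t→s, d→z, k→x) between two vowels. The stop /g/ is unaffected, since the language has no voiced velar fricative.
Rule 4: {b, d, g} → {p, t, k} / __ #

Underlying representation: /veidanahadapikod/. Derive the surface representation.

veizanaazavigot

Rule 1 (intervocalic h-deletion): /h/ occurs between vowels /a/ and /a/, so it deletes. /veidanahadapikod/ → veidanaadapikod.
Rule 2 (intervocalic voicing): /p/ is a voiceless stop between vowels /a/ and /i/, so it voices to [b]. /k/ is a voiceless stop between vowels /i/ and /o/, so it voices to [g]. /veidanaadapikod/ → veidanaadabigod.
Rule 3 (intervocalic spirantization): /d/ is a stop between vowels /i/ and /a/, so it spirantizes to the fricative [z]. /d/ is a stop between vowels /a/ and /a/, so it spirantizes to the fricative [z]. /b/ is a stop between vowels /a/ and /i/, so it spirantizes to the fricative [v]. /veidanaadabigod/ → veizanaazavigod.
Rule 4 (final devoicing): /d/ is a voiced stop in word-final position, so it devoices to [t]. /veizanaazavigod/ → veizanaazavigot.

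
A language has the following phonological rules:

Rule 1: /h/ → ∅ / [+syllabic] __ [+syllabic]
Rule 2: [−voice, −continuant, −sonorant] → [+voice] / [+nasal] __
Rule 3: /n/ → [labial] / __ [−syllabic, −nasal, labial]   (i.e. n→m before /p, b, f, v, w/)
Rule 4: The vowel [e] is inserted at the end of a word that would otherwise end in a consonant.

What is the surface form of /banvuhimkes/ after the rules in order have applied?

bamvuimgese

Rule 1 (intervocalic h-deletion): /h/ occurs between vowels /u/ and /i/, so it deletes. /banvuhimkes/ → banvuimkes.
Rule 2 (post-nasal voicing): /k/ is a voiceless stop immediately after the nasal /m/, so it voices to [g]. /banvuimkes/ → banvuimges.
Rule 3 (nasal place assimilation): /n/ precedes the labial consonant /v/, so it assimilates in place to [m]. /banvuimges/ → bamvuimges.
Rule 4 (final e-epenthesis): the form ends in the consonant /s/, so [e] is inserted word-finally. /bamvuimges/ → bamvuimgese.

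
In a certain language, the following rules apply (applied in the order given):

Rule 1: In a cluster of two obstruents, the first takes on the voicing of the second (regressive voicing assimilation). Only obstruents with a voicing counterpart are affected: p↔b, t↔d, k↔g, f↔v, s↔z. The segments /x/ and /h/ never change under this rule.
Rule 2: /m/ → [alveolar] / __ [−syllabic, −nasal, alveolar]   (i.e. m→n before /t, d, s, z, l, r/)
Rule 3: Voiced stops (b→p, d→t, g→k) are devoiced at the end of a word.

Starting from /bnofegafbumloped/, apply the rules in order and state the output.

bnofegavbunlopet

Rule 1 (regressive voicing assimilation): /f/ precedes the voiced obstruent /b/, so it voices to [v] by assimilation. /bnofegafbumloped/ → bnofegavbumloped.
Rule 2 (nasal place assimilation): /m/ precedes the alveolar consonant /l/, so it assimilates in place to [n]. /bnofegavbumloped/ → bnofegavbunloped.
Rule 3 (final devoicing): /d/ is a voiced stop in word-final position, so it devoices to [t]. /bnofegavbunloped/ → bnofegavbunlopet.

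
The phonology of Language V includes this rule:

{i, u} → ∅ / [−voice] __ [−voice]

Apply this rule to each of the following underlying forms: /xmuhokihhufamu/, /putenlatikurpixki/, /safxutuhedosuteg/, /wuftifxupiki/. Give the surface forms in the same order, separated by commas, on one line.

xmuhokhhfamu, ptenlatkurpxki, safxthedosteg, wuftfxpki

/xmuhokihhufamu/: /i/ is a high vowel flanked by voiceless consonants /k/ and /h/, so it deletes. /u/ is a high vowel flanked by voiceless consonants /h/ and /f/, so it deletes. → [xmuhokhhfamu].
/putenlatikurpixki/: /u/ is a high vowel flanked by voiceless consonants /p/ and /t/, so it deletes. /i/ is a high vowel flanked by voiceless consonants /t/ and /k/, so it deletes. /i/ is a high vowel flanked by voiceless consonants /p/ and /x/, so it deletes. → [ptenlatkurpxki].
/safxutuhedosuteg/: /u/ is a high vowel flanked by voiceless consonants /x/ and /t/, so it deletes. /u/ is a high vowel flanked by voiceless consonants /t/ and /h/, so it deletes. /u/ is a high vowel flanked by voiceless consonants /s/ and /t/, so it deletes. → [safxthedosteg].
/wuftifxupiki/: /i/ is a high vowel flanked by voiceless consonants /t/ and /f/, so it deletes. /u/ is a high vowel flanked by voiceless consonants /x/ and /p/, so it deletes. /i/ is a high vowel flanked by voiceless consonants /p/ and /k/, so it deletes. → [wuftfxpki].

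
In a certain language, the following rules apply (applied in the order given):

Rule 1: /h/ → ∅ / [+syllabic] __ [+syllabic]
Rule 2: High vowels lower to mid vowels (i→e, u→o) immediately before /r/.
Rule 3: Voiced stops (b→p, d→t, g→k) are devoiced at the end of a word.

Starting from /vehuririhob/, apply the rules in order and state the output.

veoreriop

Rule 1 (intervocalic h-deletion): /h/ occurs between vowels /e/ and /u/, so it deletes. /h/ occurs between vowels /i/ and /o/, so it deletes. /vehuririhob/ → veuririob.
Rule 2 (pre-rhotic lowering): /u/ is a high vowel immediately before /r/, so it lowers to [o]. /i/ is a high vowel immediately before /r/, so it lowers to [e]. /veuririob/ → veoreriob.
Rule 3 (final devoicing): /b/ is a voiced stop in word-final position, so it devoices to [p]. /veoreriob/ → veoreriop.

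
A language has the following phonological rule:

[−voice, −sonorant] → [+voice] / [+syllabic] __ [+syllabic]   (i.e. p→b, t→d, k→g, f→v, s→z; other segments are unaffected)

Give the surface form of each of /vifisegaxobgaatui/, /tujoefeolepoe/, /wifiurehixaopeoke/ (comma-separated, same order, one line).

/vifisegaxobgaatui/: /f/ is a voiceless obstruent between vowels /i/ and /i/, so it voices to [v]. /s/ is a voiceless obstruent between vowels /i/ and /e/, so it voices to [z]. /t/ is a voiceless obstruent between vowels /a/ and /u/, so it voices to [d]. → [vivizegaxobgaadui].
/tujoefeolepoe/: /f/ is a voiceless obstruent between vowels /e/ and /e/, so it voices to [v]. /p/ is a voiceless obstruent between vowels /e/ and /o/, so it voices to [b]. → [tujoeveoleboe].
/wifiurehixaopeoke/: /f/ is a voiceless obstruent between vowels /i/ and /i/, so it voices to [v]. /p/ is a voiceless obstruent between vowels /o/ and /e/, so it voices to [b]. /k/ is a voiceless obstruent between vowels /o/ and /e/, so it voices to [g]. → [wiviurehixaobeoge].

vivizegaxobgaadui, tujoeveoleboe, wiviurehixaobeoge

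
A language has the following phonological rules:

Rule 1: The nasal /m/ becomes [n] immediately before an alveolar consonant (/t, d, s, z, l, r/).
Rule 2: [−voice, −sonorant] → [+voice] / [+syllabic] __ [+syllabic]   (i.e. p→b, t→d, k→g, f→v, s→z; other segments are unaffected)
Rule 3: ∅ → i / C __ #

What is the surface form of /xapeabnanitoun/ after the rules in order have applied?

Rule 1 (nasal place assimilation): no segment meets the environment; /xapeabnanitoun/ is unchanged.
Rule 2 (intervocalic voicing): /p/ is a voiceless obstruent between vowels /a/ and /e/, so it voices to [b]. /t/ is a voiceless obstruent between vowels /i/ and /o/, so it voices to [d]. /xapeabnanitoun/ → xabeabnanidoun.
Rule 3 (final i-epenthesis): the form ends in the consonant /n/, so [i] is inserted word-finally. /xabeabnanidoun/ → xabeabnanidouni.

xabeabnanidouni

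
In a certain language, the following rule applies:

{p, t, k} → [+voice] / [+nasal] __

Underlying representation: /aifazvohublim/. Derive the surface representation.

No segment of /aifazvohublim/ meets the structural description of the rule, so the form surfaces unchanged.

aifazvohublim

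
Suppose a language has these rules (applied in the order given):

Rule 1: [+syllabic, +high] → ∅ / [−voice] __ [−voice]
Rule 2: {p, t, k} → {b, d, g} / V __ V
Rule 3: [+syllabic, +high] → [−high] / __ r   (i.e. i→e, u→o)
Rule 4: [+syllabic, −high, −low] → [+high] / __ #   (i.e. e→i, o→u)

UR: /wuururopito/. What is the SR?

wuororoptu

Rule 1 (high vowel syncope): /i/ is a high vowel flanked by voiceless consonants /p/ and /t/, so it deletes. /wuururopito/ → wuururopto.
Rule 2 (intervocalic voicing): no segment meets the environment; /wuururopto/ is unchanged.
Rule 3 (pre-rhotic lowering): /u/ is a high vowel immediately before /r/, so it lowers to [o]. /u/ is a high vowel immediately before /r/, so it lowers to [o]. /wuururopto/ → wuororopto.
Rule 4 (final vowel raising): /o/ is a mid vowel in word-final position, so it raises to [u]. /wuororopto/ → wuororoptu.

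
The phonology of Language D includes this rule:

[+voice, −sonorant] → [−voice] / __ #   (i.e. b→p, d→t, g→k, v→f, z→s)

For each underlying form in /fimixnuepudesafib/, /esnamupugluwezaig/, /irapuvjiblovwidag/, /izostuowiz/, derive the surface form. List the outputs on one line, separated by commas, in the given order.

fimixnuepudesafip, esnamupugluwezaik, irapuvjiblovwidak, izostuowis

/fimixnuepudesafib/: /b/ is a voiced obstruent in word-final position, so it devoices to [p]. → [fimixnuepudesafip].
/esnamupugluwezaig/: /g/ is a voiced obstruent in word-final position, so it devoices to [k]. → [esnamupugluwezaik].
/irapuvjiblovwidag/: /g/ is a voiced obstruent in word-final position, so it devoices to [k]. → [irapuvjiblovwidak].
/izostuowiz/: /z/ is a voiced obstruent in word-final position, so it devoices to [s]. → [izostuowis].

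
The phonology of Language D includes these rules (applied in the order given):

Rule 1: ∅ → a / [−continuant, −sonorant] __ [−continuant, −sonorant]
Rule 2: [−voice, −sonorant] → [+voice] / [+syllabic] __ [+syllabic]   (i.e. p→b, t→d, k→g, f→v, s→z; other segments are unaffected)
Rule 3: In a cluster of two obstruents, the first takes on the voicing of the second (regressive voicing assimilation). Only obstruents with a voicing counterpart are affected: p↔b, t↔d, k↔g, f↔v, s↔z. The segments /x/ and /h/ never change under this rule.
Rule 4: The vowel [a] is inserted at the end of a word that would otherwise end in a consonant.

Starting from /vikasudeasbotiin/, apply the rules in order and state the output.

vigazudeazbodiina

Rule 1 (stop-cluster a-epenthesis): no segment meets the environment; /vikasudeasbotiin/ is unchanged.
Rule 2 (intervocalic voicing): /k/ is a voiceless obstruent between vowels /i/ and /a/, so it voices to [g]. /s/ is a voiceless obstruent between vowels /a/ and /u/, so it voices to [z]. /t/ is a voiceless obstruent between vowels /o/ and /i/, so it voices to [d]. /vikasudeasbotiin/ → vigazudeasbodiin.
Rule 3 (regressive voicing assimilation): /s/ precedes the voiced obstruent /b/, so it voices to [z] by assimilation. /vigazudeasbodiin/ → vigazudeazbodiin.
Rule 4 (final a-epenthesis): the form ends in the consonant /n/, so [a] is inserted word-finally. /vigazudeazbodiin/ → vigazudeazbodiina.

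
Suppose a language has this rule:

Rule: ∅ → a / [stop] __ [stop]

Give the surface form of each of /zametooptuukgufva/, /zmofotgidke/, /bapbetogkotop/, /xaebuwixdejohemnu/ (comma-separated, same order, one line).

zametoopatuukagufva, zmofotagidake, bapabetogakotop, xaebuwixdejohemnu

/zametooptuukgufva/: /p/ and /t/ form a stop–stop cluster, so [a] is inserted between them. /k/ and /g/ form a stop–stop cluster, so [a] is inserted between them. → [zametoopatuukagufva].
/zmofotgidke/: /t/ and /g/ form a stop–stop cluster, so [a] is inserted between them. /d/ and /k/ form a stop–stop cluster, so [a] is inserted between them. → [zmofotagidake].
/bapbetogkotop/: /p/ and /b/ form a stop–stop cluster, so [a] is inserted between them. /g/ and /k/ form a stop–stop cluster, so [a] is inserted between them. → [bapabetogakotop].
/xaebuwixdejohemnu/: the rule's environment is not met; surfaces unchanged as [xaebuwixdejohemnu].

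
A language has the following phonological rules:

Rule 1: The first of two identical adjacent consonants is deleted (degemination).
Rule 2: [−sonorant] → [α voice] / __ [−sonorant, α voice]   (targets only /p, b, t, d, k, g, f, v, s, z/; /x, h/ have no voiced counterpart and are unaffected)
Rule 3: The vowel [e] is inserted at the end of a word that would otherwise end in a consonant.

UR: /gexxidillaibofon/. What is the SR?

Rule 1 (degemination): /xx/ is a geminate; the first /x/ deletes. /ll/ is a geminate; the first /l/ deletes. /gexxidillaibofon/ → gexidilaibofon.
Rule 2 (regressive voicing assimilation): no segment meets the environment; /gexidilaibofon/ is unchanged.
Rule 3 (final e-epenthesis): the form ends in the consonant /n/, so [e] is inserted word-finally. /gexidilaibofon/ → gexidilaibofone.

gexidilaibofone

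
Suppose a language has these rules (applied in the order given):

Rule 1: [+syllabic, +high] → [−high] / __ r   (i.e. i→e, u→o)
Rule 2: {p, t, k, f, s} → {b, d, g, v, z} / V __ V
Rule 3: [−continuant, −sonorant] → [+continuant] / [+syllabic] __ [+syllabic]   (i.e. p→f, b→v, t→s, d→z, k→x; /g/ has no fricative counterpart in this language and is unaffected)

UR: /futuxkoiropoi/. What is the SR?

Rule 1 (pre-rhotic lowering): /i/ is a high vowel immediately before /r/, so it lowers to [e]. /futuxkoiropoi/ → futuxkoeropoi.
Rule 2 (intervocalic voicing): /t/ is a voiceless obstruent between vowels /u/ and /u/, so it voices to [d]. /p/ is a voiceless obstruent between vowels /o/ and /o/, so it voices to [b]. /futuxkoeropoi/ → fuduxkoeroboi.
Rule 3 (intervocalic spirantization): /d/ is a stop between vowels /u/ and /u/, so it spirantizes to the fricative [z]. /b/ is a stop between vowels /o/ and /o/, so it spirantizes to the fricative [v]. /fuduxkoeroboi/ → fuzuxkoerovoi.

fuzuxkoerovoi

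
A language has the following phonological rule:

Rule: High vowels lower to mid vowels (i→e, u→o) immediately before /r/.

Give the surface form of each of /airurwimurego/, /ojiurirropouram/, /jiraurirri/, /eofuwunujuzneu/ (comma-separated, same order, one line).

/airurwimurego/: /i/ is a high vowel immediately before /r/, so it lowers to [e]. /u/ is a high vowel immediately before /r/, so it lowers to [o]. /u/ is a high vowel immediately before /r/, so it lowers to [o]. → [aerorwimorego].
/ojiurirropouram/: /u/ is a high vowel immediately before /r/, so it lowers to [o]. /i/ is a high vowel immediately before /r/, so it lowers to [e]. /u/ is a high vowel immediately before /r/, so it lowers to [o]. → [ojiorerropooram].
/jiraurirri/: /i/ is a high vowel immediately before /r/, so it lowers to [e]. /u/ is a high vowel immediately before /r/, so it lowers to [o]. /i/ is a high vowel immediately before /r/, so it lowers to [e]. → [jeraorerri].
/eofuwunujuzneu/: the rule's environment is not met; surfaces unchanged as [eofuwunujuzneu].

aerorwimorego, ojiorerropooram, jeraorerri, eofuwunujuzneu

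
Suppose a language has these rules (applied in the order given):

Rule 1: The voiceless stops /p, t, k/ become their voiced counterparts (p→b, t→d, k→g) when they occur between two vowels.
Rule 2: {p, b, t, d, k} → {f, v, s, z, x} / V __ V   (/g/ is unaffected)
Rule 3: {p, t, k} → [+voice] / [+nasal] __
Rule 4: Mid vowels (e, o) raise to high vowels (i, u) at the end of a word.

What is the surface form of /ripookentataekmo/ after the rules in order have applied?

rivoogendazaekmu

Rule 1 (intervocalic voicing): /p/ is a voiceless stop between vowels /i/ and /o/, so it voices to [b]. /k/ is a voiceless stop between vowels /o/ and /e/, so it voices to [g]. /t/ is a voiceless stop between vowels /a/ and /a/, so it voices to [d]. /ripookentataekmo/ → riboogentadaekmo.
Rule 2 (intervocalic spirantization): /b/ is a stop between vowels /i/ and /o/, so it spirantizes to the fricative [v]. /d/ is a stop between vowels /a/ and /a/, so it spirantizes to the fricative [z]. /riboogentadaekmo/ → rivoogentazaekmo.
Rule 3 (post-nasal voicing): /t/ is a voiceless stop immediately after the nasal /n/, so it voices to [d]. /rivoogentazaekmo/ → rivoogendazaekmo.
Rule 4 (final vowel raising): /o/ is a mid vowel in word-final position, so it raises to [u]. /rivoogendazaekmo/ → rivoogendazaekmu.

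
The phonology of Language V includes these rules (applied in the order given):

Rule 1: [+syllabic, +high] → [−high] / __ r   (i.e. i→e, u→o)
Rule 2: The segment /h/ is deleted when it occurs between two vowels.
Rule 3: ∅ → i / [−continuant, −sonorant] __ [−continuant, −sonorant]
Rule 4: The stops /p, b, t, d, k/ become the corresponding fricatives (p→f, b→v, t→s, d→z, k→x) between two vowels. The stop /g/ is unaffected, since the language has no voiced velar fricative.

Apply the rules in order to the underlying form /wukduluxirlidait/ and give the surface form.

wuxizuluxerlizait

Rule 1 (pre-rhotic lowering): /i/ is a high vowel immediately before /r/, so it lowers to [e]. /wukduluxirlidait/ → wukduluxerlidait.
Rule 2 (intervocalic h-deletion): no segment meets the environment; /wukduluxerlidait/ is unchanged.
Rule 3 (stop-cluster i-epenthesis): /k/ and /d/ form a stop–stop cluster, so [i] is inserted between them. /wukduluxerlidait/ → wukiduluxerlidait.
Rule 4 (intervocalic spirantization): /k/ is a stop between vowels /u/ and /i/, so it spirantizes to the fricative [x]. /d/ is a stop between vowels /i/ and /u/, so it spirantizes to the fricative [z]. /d/ is a stop between vowels /i/ and /a/, so it spirantizes to the fricative [z]. /wukiduluxerlidait/ → wuxizuluxerlizait.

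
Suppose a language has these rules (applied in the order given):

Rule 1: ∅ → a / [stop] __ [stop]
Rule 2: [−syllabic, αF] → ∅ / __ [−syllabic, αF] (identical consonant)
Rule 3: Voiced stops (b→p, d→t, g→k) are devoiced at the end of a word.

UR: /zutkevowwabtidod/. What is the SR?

zutakevowabatidot

Rule 1 (stop-cluster a-epenthesis): /t/ and /k/ form a stop–stop cluster, so [a] is inserted between them. /b/ and /t/ form a stop–stop cluster, so [a] is inserted between them. /zutkevowwabtidod/ → zutakevowwabatidod.
Rule 2 (degemination): /ww/ is a geminate; the first /w/ deletes. /zutakevowwabatidod/ → zutakevowabatidod.
Rule 3 (final devoicing): /d/ is a voiced stop in word-final position, so it devoices to [t]. /zutakevowabatidod/ → zutakevowabatidot.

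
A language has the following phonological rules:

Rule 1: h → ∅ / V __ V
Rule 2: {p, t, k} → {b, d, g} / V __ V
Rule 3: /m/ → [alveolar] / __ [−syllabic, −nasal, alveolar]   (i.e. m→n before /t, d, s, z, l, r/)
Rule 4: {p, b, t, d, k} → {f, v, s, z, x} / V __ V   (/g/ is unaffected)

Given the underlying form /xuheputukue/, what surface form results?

Rule 1 (intervocalic h-deletion): /h/ occurs between vowels /u/ and /e/, so it deletes. /xuheputukue/ → xueputukue.
Rule 2 (intervocalic voicing): /p/ is a voiceless stop between vowels /e/ and /u/, so it voices to [b]. /t/ is a voiceless stop between vowels /u/ and /u/, so it voices to [d]. /k/ is a voiceless stop between vowels /u/ and /u/, so it voices to [g]. /xueputukue/ → xuebudugue.
Rule 3 (nasal place assimilation): no segment meets the environment; /xuebudugue/ is unchanged.
Rule 4 (intervocalic spirantization): /b/ is a stop between vowels /e/ and /u/, so it spirantizes to the fricative [v]. /d/ is a stop between vowels /u/ and /u/, so it spirantizes to the fricative [z]. /xuebudugue/ → xuevuzugue.

xuevuzugue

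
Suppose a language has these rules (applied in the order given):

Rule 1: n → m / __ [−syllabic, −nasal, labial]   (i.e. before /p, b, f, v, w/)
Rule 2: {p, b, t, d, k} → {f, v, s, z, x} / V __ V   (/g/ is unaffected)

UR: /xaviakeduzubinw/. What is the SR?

Rule 1 (nasal place assimilation): /n/ precedes the labial consonant /w/, so it assimilates in place to [m]. /xaviakeduzubinw/ → xaviakeduzubimw.
Rule 2 (intervocalic spirantization): /k/ is a stop between vowels /a/ and /e/, so it spirantizes to the fricative [x]. /d/ is a stop between vowels /e/ and /u/, so it spirantizes to the fricative [z]. /b/ is a stop between vowels /u/ and /i/, so it spirantizes to the fricative [v]. /xaviakeduzubimw/ → xaviaxezuzuvimw.

xaviaxezuzuvimw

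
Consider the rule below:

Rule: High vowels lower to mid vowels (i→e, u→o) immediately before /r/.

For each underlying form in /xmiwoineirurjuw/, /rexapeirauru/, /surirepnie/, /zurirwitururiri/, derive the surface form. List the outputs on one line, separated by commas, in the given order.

xmiwoineerorjuw, rexapeeraoru, sorerepnie, zorerwitororeri

/xmiwoineirurjuw/: /i/ is a high vowel immediately before /r/, so it lowers to [e]. /u/ is a high vowel immediately before /r/, so it lowers to [o]. → [xmiwoineerorjuw].
/rexapeirauru/: /i/ is a high vowel immediately before /r/, so it lowers to [e]. /u/ is a high vowel immediately before /r/, so it lowers to [o]. → [rexapeeraoru].
/surirepnie/: /u/ is a high vowel immediately before /r/, so it lowers to [o]. /i/ is a high vowel immediately before /r/, so it lowers to [e]. → [sorerepnie].
/zurirwitururiri/: /u/ is a high vowel immediately before /r/, so it lowers to [o]. /i/ is a high vowel immediately before /r/, so it lowers to [e]. /u/ is a high vowel immediately before /r/, so it lowers to [o]. /u/ is a high vowel immediately before /r/, so it lowers to [o]. /i/ is a high vowel immediately before /r/, so it lowers to [e]. → [zorerwitororeri].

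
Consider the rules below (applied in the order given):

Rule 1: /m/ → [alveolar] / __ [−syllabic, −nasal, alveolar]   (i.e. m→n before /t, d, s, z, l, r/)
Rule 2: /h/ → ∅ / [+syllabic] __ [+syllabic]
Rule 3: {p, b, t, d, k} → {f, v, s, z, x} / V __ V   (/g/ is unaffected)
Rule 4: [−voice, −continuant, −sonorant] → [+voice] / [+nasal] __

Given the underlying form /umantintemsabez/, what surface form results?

umandindensavez

Rule 1 (nasal place assimilation): /m/ precedes the alveolar consonant /s/, so it assimilates in place to [n]. /umantintemsabez/ → umantintensabez.
Rule 2 (intervocalic h-deletion): no segment meets the environment; /umantintensabez/ is unchanged.
Rule 3 (intervocalic spirantization): /b/ is a stop between vowels /a/ and /e/, so it spirantizes to the fricative [v]. /umantintensabez/ → umantintensavez.
Rule 4 (post-nasal voicing): /t/ is a voiceless stop immediately after the nasal /n/, so it voices to [d]. /t/ is a voiceless stop immediately after the nasal /n/, so it voices to [d]. /umantintensavez/ → umandindensavez.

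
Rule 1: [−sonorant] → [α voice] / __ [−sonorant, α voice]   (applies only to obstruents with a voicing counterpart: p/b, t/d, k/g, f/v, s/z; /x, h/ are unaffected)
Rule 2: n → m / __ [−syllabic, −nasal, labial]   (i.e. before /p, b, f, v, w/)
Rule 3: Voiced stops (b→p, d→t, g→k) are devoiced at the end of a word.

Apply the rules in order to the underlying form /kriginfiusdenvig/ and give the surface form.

Rule 1 (regressive voicing assimilation): /s/ precedes the voiced obstruent /d/, so it voices to [z] by assimilation. /kriginfiusdenvig/ → kriginfiuzdenvig.
Rule 2 (nasal place assimilation): /n/ precedes the labial consonant /f/, so it assimilates in place to [m]. /n/ precedes the labial consonant /v/, so it assimilates in place to [m]. /kriginfiuzdenvig/ → krigimfiuzdemvig.
Rule 3 (final devoicing): /g/ is a voiced stop in word-final position, so it devoices to [k]. /krigimfiuzdemvig/ → krigimfiuzdemvik.

krigimfiuzdemvik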